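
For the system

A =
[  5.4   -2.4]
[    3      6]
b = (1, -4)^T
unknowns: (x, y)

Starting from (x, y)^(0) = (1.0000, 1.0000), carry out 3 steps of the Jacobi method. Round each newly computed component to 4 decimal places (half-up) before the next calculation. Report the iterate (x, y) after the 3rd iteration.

(-0.2510, -0.5000)

Iteration 1:
  x = (1 - (-2.4)·1.0000) / (5.4) = 0.6296
  y = (-4 - (3)·1.0000) / (6) = -1.1667
Iteration 2:
  x = (1 - (-2.4)·-1.1667) / (5.4) = -0.3333
  y = (-4 - (3)·0.6296) / (6) = -0.9815
Iteration 3:
  x = (1 - (-2.4)·-0.9815) / (5.4) = -0.2510
  y = (-4 - (3)·-0.3333) / (6) = -0.5000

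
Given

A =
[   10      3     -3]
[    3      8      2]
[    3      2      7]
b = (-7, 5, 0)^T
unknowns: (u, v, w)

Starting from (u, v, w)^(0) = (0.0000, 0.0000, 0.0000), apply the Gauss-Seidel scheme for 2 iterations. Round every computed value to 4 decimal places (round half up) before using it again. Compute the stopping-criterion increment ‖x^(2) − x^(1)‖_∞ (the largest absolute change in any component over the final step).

Iteration 1:
  u = (-7 - (3)·0.0000 - (-3)·0.0000) / (10) = -0.7000
  v = (5 - (3)·-0.7000 - (2)·0.0000) / (8) = 0.8875
  w = (0 - (3)·-0.7000 - (2)·0.8875) / (7) = 0.0464
Iteration 2:
  u = (-7 - (3)·0.8875 - (-3)·0.0464) / (10) = -0.9523
  v = (5 - (3)·-0.9523 - (2)·0.0464) / (8) = 0.9705
  w = (0 - (3)·-0.9523 - (2)·0.9705) / (7) = 0.1308
Change: (-0.2523, 0.0830, 0.0844) → max |·| = 0.2523

0.2523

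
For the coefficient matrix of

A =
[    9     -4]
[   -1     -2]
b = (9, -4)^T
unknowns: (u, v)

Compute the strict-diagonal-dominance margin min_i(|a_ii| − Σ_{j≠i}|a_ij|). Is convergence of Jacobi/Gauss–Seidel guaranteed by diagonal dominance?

1

row 1: |9| − (4) = 5
row 2: |-2| − (1) = 1
minimum over rows = 1 → strictly diagonally dominant (convergence guaranteed)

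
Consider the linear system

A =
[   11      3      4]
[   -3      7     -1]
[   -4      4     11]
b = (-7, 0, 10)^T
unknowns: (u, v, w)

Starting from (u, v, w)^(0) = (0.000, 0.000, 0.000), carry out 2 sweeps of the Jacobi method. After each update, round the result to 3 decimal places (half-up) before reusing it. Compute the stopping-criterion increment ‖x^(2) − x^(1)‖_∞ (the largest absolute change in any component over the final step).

Iteration 1:
  u = (-7 - (3)·0.000 - (4)·0.000) / (11) = -0.636
  v = (0 - (-3)·0.000 - (-1)·0.000) / (7) = 0.000
  w = (10 - (-4)·0.000 - (4)·0.000) / (11) = 0.909
Iteration 2:
  u = (-7 - (3)·0.000 - (4)·0.909) / (11) = -0.967
  v = (0 - (-3)·-0.636 - (-1)·0.909) / (7) = -0.143
  w = (10 - (-4)·-0.636 - (4)·0.000) / (11) = 0.678
Change: (-0.331, -0.143, -0.231) → max |·| = 0.331

0.331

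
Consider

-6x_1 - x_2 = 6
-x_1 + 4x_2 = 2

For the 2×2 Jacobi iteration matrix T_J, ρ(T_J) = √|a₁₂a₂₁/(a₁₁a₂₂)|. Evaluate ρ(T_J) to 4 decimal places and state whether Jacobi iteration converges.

0.2041

a₁₂a₂₁/(a₁₁a₂₂) = (-1)·(-1) / ((-6)·(4)) = -0.041667
ρ = √|-0.041667| = √0.041667 = 0.2041
ρ < 1, so Jacobi converges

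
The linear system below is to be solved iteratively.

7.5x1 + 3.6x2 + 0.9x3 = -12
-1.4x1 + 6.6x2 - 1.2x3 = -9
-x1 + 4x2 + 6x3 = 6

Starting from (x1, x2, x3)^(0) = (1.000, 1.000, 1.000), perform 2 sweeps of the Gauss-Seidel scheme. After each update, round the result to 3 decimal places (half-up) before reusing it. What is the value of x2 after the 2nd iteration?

-1.264

Iteration 1:
  x1 = (-12 - (3.6)·1.000 - (0.9)·1.000) / (7.5) = -2.200
  x2 = (-9 - (-1.4)·-2.200 - (-1.2)·1.000) / (6.6) = -1.648
  x3 = (6 - (-1)·-2.200 - (4)·-1.648) / (6) = 1.732
Iteration 2:
  x1 = (-12 - (3.6)·-1.648 - (0.9)·1.732) / (7.5) = -1.017
  x2 = (-9 - (-1.4)·-1.017 - (-1.2)·1.732) / (6.6) = -1.264
  x3 = (6 - (-1)·-1.017 - (4)·-1.264) / (6) = 1.673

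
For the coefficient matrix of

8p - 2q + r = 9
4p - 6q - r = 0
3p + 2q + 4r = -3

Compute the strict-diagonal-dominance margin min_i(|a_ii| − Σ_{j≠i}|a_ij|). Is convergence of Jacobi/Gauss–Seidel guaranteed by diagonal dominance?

row 1: |8| − (2+1) = 5
row 2: |-6| − (4+1) = 1
row 3: |4| − (3+2) = -1
minimum over rows = -1 → not strictly diagonally dominant

-1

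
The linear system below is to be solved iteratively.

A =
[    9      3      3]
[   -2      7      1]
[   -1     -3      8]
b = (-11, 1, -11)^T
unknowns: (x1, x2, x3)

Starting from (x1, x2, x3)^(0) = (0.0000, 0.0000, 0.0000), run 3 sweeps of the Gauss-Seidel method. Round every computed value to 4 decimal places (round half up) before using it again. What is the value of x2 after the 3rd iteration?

0.1034

Iteration 1:
  x1 = (-11 - (3)·0.0000 - (3)·0.0000) / (9) = -1.2222
  x2 = (1 - (-2)·-1.2222 - (1)·0.0000) / (7) = -0.2063
  x3 = (-11 - (-1)·-1.2222 - (-3)·-0.2063) / (8) = -1.6051
Iteration 2:
  x1 = (-11 - (3)·-0.2063 - (3)·-1.6051) / (9) = -0.6184
  x2 = (1 - (-2)·-0.6184 - (1)·-1.6051) / (7) = 0.1955
  x3 = (-11 - (-1)·-0.6184 - (-3)·0.1955) / (8) = -1.3790
Iteration 3:
  x1 = (-11 - (3)·0.1955 - (3)·-1.3790) / (9) = -0.8277
  x2 = (1 - (-2)·-0.8277 - (1)·-1.3790) / (7) = 0.1034
  x3 = (-11 - (-1)·-0.8277 - (-3)·0.1034) / (8) = -1.4397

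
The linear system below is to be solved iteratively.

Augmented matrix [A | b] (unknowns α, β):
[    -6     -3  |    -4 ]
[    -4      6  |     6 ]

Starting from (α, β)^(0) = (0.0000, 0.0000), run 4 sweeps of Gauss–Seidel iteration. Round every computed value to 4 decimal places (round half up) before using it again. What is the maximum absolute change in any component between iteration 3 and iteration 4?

0.0803

Iteration 1:
  α = (-4 - (-3)·0.0000) / (-6) = 0.6667
  β = (6 - (-4)·0.6667) / (6) = 1.4445
Iteration 2:
  α = (-4 - (-3)·1.4445) / (-6) = -0.0556
  β = (6 - (-4)·-0.0556) / (6) = 0.9629
Iteration 3:
  α = (-4 - (-3)·0.9629) / (-6) = 0.1852
  β = (6 - (-4)·0.1852) / (6) = 1.1235
Iteration 4:
  α = (-4 - (-3)·1.1235) / (-6) = 0.1049
  β = (6 - (-4)·0.1049) / (6) = 1.0699
Change: (-0.0803, -0.0536) → max |·| = 0.0803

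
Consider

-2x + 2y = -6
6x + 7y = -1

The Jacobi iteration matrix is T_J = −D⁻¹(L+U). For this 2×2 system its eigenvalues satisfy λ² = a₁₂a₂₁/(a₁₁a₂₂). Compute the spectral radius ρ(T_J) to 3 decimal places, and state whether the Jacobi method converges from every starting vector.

a₁₂a₂₁/(a₁₁a₂₂) = (2)·(6) / ((-2)·(7)) = -0.857143
ρ = √|-0.857143| = √0.857143 = 0.926
ρ < 1, so Jacobi converges

0.926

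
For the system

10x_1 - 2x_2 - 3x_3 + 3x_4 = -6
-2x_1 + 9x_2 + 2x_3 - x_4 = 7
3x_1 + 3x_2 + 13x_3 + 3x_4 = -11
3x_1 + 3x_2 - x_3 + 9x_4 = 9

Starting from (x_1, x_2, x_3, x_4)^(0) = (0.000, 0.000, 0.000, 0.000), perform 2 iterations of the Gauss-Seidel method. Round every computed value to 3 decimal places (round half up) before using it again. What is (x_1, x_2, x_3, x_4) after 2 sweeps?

Iteration 1:
  x_1 = (-6 - (-2)·0.000 - (-3)·0.000 - (3)·0.000) / (10) = -0.600
  x_2 = (7 - (-2)·-0.600 - (2)·0.000 - (-1)·0.000) / (9) = 0.644
  x_3 = (-11 - (3)·-0.600 - (3)·0.644 - (3)·0.000) / (13) = -0.856
  x_4 = (9 - (3)·-0.600 - (3)·0.644 - (-1)·-0.856) / (9) = 0.890
Iteration 2:
  x_1 = (-6 - (-2)·0.644 - (-3)·-0.856 - (3)·0.890) / (10) = -0.995
  x_2 = (7 - (-2)·-0.995 - (2)·-0.856 - (-1)·0.890) / (9) = 0.846
  x_3 = (-11 - (3)·-0.995 - (3)·0.846 - (3)·0.890) / (13) = -1.017
  x_4 = (9 - (3)·-0.995 - (3)·0.846 - (-1)·-1.017) / (9) = 0.937

(-0.995, 0.846, -1.017, 0.937)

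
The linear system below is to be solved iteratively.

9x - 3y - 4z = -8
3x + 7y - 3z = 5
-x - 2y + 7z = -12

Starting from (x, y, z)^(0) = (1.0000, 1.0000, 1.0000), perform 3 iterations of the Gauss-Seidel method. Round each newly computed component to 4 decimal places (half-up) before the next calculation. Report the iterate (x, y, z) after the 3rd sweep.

(-1.4478, 0.6049, -1.7483)

Iteration 1:
  x = (-8 - (-3)·1.0000 - (-4)·1.0000) / (9) = -0.1111
  y = (5 - (3)·-0.1111 - (-3)·1.0000) / (7) = 1.1905
  z = (-12 - (-1)·-0.1111 - (-2)·1.1905) / (7) = -1.3900
Iteration 2:
  x = (-8 - (-3)·1.1905 - (-4)·-1.3900) / (9) = -1.1098
  y = (5 - (3)·-1.1098 - (-3)·-1.3900) / (7) = 0.5942
  z = (-12 - (-1)·-1.1098 - (-2)·0.5942) / (7) = -1.7031
Iteration 3:
  x = (-8 - (-3)·0.5942 - (-4)·-1.7031) / (9) = -1.4478
  y = (5 - (3)·-1.4478 - (-3)·-1.7031) / (7) = 0.6049
  z = (-12 - (-1)·-1.4478 - (-2)·0.6049) / (7) = -1.7483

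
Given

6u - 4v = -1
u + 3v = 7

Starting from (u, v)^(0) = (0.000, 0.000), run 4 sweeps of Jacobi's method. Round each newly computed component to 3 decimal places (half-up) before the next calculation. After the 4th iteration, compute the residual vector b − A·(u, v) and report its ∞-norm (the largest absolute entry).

0.346

Iteration 1:
  u = (-1 - (-4)·0.000) / (6) = -0.167
  v = (7 - (1)·0.000) / (3) = 2.333
Iteration 2:
  u = (-1 - (-4)·2.333) / (6) = 1.389
  v = (7 - (1)·-0.167) / (3) = 2.389
Iteration 3:
  u = (-1 - (-4)·2.389) / (6) = 1.426
  v = (7 - (1)·1.389) / (3) = 1.870
Iteration 4:
  u = (-1 - (-4)·1.870) / (6) = 1.080
  v = (7 - (1)·1.426) / (3) = 1.858
Residual b − A·x = (-0.048, 0.346); ∞-norm = 0.346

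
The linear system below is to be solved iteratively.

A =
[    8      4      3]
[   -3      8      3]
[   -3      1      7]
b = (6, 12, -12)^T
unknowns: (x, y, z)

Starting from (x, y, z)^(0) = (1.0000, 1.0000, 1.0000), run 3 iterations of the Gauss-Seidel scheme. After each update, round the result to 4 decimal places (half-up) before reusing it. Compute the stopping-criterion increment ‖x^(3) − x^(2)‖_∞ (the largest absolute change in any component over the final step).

0.8360

Iteration 1:
  x = (6 - (4)·1.0000 - (3)·1.0000) / (8) = -0.1250
  y = (12 - (-3)·-0.1250 - (3)·1.0000) / (8) = 1.0781
  z = (-12 - (-3)·-0.1250 - (1)·1.0781) / (7) = -1.9219
Iteration 2:
  x = (6 - (4)·1.0781 - (3)·-1.9219) / (8) = 0.9317
  y = (12 - (-3)·0.9317 - (3)·-1.9219) / (8) = 2.5701
  z = (-12 - (-3)·0.9317 - (1)·2.5701) / (7) = -1.6821
Iteration 3:
  x = (6 - (4)·2.5701 - (3)·-1.6821) / (8) = 0.0957
  y = (12 - (-3)·0.0957 - (3)·-1.6821) / (8) = 2.1667
  z = (-12 - (-3)·0.0957 - (1)·2.1667) / (7) = -1.9828
Change: (-0.8360, -0.4034, -0.3007) → max |·| = 0.8360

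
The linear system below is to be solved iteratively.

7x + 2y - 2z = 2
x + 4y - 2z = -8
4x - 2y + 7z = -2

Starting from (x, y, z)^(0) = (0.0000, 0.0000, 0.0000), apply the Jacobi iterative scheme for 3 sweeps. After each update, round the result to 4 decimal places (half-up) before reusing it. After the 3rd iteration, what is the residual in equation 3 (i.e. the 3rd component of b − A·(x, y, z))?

Iteration 1:
  x = (2 - (2)·0.0000 - (-2)·0.0000) / (7) = 0.2857
  y = (-8 - (1)·0.0000 - (-2)·0.0000) / (4) = -2.0000
  z = (-2 - (4)·0.0000 - (-2)·0.0000) / (7) = -0.2857
Iteration 2:
  x = (2 - (2)·-2.0000 - (-2)·-0.2857) / (7) = 0.7755
  y = (-8 - (1)·0.2857 - (-2)·-0.2857) / (4) = -2.2143
  z = (-2 - (4)·0.2857 - (-2)·-2.0000) / (7) = -1.0204
Iteration 3:
  x = (2 - (2)·-2.2143 - (-2)·-1.0204) / (7) = 0.6268
  y = (-8 - (1)·0.7755 - (-2)·-1.0204) / (4) = -2.7041
  z = (-2 - (4)·0.7755 - (-2)·-2.2143) / (7) = -1.3615
Residual b − A·x = (0.2976, -0.5334, -0.3849)

-0.3849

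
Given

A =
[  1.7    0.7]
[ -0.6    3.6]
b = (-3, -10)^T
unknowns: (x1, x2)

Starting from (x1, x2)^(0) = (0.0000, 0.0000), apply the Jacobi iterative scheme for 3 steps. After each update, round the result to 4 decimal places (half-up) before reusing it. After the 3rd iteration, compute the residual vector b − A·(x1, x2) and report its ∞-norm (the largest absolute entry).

Iteration 1:
  x1 = (-3 - (0.7)·0.0000) / (1.7) = -1.7647
  x2 = (-10 - (-0.6)·0.0000) / (3.6) = -2.7778
Iteration 2:
  x1 = (-3 - (0.7)·-2.7778) / (1.7) = -0.6209
  x2 = (-10 - (-0.6)·-1.7647) / (3.6) = -3.0719
Iteration 3:
  x1 = (-3 - (0.7)·-3.0719) / (1.7) = -0.4998
  x2 = (-10 - (-0.6)·-0.6209) / (3.6) = -2.8813
Residual b − A·x = (-0.1334, 0.0728); ∞-norm = 0.1334

0.1334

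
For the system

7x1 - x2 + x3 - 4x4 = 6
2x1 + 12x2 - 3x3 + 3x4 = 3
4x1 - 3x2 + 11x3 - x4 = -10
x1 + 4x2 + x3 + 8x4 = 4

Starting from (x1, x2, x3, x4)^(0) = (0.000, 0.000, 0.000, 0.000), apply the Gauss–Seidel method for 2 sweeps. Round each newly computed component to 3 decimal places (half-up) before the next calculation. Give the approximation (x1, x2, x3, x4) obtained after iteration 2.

Iteration 1:
  x1 = (6 - (-1)·0.000 - (1)·0.000 - (-4)·0.000) / (7) = 0.857
  x2 = (3 - (2)·0.857 - (-3)·0.000 - (3)·0.000) / (12) = 0.107
  x3 = (-10 - (4)·0.857 - (-3)·0.107 - (-1)·0.000) / (11) = -1.192
  x4 = (4 - (1)·0.857 - (4)·0.107 - (1)·-1.192) / (8) = 0.488
Iteration 2:
  x1 = (6 - (-1)·0.107 - (1)·-1.192 - (-4)·0.488) / (7) = 1.322
  x2 = (3 - (2)·1.322 - (-3)·-1.192 - (3)·0.488) / (12) = -0.390
  x3 = (-10 - (4)·1.322 - (-3)·-0.390 - (-1)·0.488) / (11) = -1.452
  x4 = (4 - (1)·1.322 - (4)·-0.390 - (1)·-1.452) / (8) = 0.711

(1.322, -0.390, -1.452, 0.711)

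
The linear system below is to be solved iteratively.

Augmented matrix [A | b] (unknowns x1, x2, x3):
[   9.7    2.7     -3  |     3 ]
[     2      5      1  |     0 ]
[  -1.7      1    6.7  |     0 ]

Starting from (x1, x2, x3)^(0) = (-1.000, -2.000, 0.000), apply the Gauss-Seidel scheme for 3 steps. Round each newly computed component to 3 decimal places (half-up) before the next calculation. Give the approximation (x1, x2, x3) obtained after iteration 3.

(0.429, -0.204, 0.139)

Iteration 1:
  x1 = (3 - (2.7)·-2.000 - (-3)·0.000) / (9.7) = 0.866
  x2 = (0 - (2)·0.866 - (1)·0.000) / (5) = -0.346
  x3 = (0 - (-1.7)·0.866 - (1)·-0.346) / (6.7) = 0.271
Iteration 2:
  x1 = (3 - (2.7)·-0.346 - (-3)·0.271) / (9.7) = 0.489
  x2 = (0 - (2)·0.489 - (1)·0.271) / (5) = -0.250
  x3 = (0 - (-1.7)·0.489 - (1)·-0.250) / (6.7) = 0.161
Iteration 3:
  x1 = (3 - (2.7)·-0.250 - (-3)·0.161) / (9.7) = 0.429
  x2 = (0 - (2)·0.429 - (1)·0.161) / (5) = -0.204
  x3 = (0 - (-1.7)·0.429 - (1)·-0.204) / (6.7) = 0.139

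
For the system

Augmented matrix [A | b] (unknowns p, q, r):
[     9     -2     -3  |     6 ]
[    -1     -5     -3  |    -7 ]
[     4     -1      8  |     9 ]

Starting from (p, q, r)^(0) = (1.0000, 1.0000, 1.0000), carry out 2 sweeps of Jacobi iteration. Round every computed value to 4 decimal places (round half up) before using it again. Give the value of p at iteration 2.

Iteration 1:
  p = (6 - (-2)·1.0000 - (-3)·1.0000) / (9) = 1.2222
  q = (-7 - (-1)·1.0000 - (-3)·1.0000) / (-5) = 0.6000
  r = (9 - (4)·1.0000 - (-1)·1.0000) / (8) = 0.7500
Iteration 2:
  p = (6 - (-2)·0.6000 - (-3)·0.7500) / (9) = 1.0500
  q = (-7 - (-1)·1.2222 - (-3)·0.7500) / (-5) = 0.7056
  r = (9 - (4)·1.2222 - (-1)·0.6000) / (8) = 0.5889

1.0500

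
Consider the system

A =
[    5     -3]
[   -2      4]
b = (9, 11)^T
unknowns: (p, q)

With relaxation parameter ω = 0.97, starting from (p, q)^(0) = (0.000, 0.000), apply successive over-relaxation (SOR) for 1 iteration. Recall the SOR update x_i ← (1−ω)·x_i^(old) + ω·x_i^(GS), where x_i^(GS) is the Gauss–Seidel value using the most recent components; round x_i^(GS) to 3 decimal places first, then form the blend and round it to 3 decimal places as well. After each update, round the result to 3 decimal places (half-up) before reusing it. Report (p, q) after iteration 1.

(1.746, 3.514)

Iteration 1:
  p: GS value = (9 - (-3)·0.000) / (5) = 1.800;  p ← (1−ω)·0.000 + ω·1.800 = 1.746
  q: GS value = (11 - (-2)·1.746) / (4) = 3.623;  q ← (1−ω)·0.000 + ω·3.623 = 3.514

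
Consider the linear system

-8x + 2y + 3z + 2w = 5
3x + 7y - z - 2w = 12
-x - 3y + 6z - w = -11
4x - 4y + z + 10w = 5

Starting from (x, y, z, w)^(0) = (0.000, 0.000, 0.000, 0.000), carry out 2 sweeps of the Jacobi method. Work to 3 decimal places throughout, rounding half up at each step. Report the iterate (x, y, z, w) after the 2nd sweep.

Iteration 1:
  x = (5 - (2)·0.000 - (3)·0.000 - (2)·0.000) / (-8) = -0.625
  y = (12 - (3)·0.000 - (-1)·0.000 - (-2)·0.000) / (7) = 1.714
  z = (-11 - (-1)·0.000 - (-3)·0.000 - (-1)·0.000) / (6) = -1.833
  w = (5 - (4)·0.000 - (-4)·0.000 - (1)·0.000) / (10) = 0.500
Iteration 2:
  x = (5 - (2)·1.714 - (3)·-1.833 - (2)·0.500) / (-8) = -0.759
  y = (12 - (3)·-0.625 - (-1)·-1.833 - (-2)·0.500) / (7) = 1.863
  z = (-11 - (-1)·-0.625 - (-3)·1.714 - (-1)·0.500) / (6) = -0.997
  w = (5 - (4)·-0.625 - (-4)·1.714 - (1)·-1.833) / (10) = 1.619

(-0.759, 1.863, -0.997, 1.619)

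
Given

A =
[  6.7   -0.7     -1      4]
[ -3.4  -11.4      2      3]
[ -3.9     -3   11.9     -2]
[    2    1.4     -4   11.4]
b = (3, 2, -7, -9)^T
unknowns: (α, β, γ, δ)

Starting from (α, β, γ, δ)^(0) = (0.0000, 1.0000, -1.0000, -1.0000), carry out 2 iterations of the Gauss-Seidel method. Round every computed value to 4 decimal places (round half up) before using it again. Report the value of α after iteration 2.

Iteration 1:
  α = (3 - (-0.7)·1.0000 - (-1)·-1.0000 - (4)·-1.0000) / (6.7) = 1.0000
  β = (2 - (-3.4)·1.0000 - (2)·-1.0000 - (3)·-1.0000) / (-11.4) = -0.9123
  γ = (-7 - (-3.9)·1.0000 - (-3)·-0.9123 - (-2)·-1.0000) / (11.9) = -0.6586
  δ = (-9 - (2)·1.0000 - (1.4)·-0.9123 - (-4)·-0.6586) / (11.4) = -1.0840
Iteration 2:
  α = (3 - (-0.7)·-0.9123 - (-1)·-0.6586 - (4)·-1.0840) / (6.7) = 0.9013
  β = (2 - (-3.4)·0.9013 - (2)·-0.6586 - (3)·-1.0840) / (-11.4) = -0.8451
  γ = (-7 - (-3.9)·0.9013 - (-3)·-0.8451 - (-2)·-1.0840) / (11.9) = -0.6881
  δ = (-9 - (2)·0.9013 - (1.4)·-0.8451 - (-4)·-0.6881) / (11.4) = -1.0853

0.9013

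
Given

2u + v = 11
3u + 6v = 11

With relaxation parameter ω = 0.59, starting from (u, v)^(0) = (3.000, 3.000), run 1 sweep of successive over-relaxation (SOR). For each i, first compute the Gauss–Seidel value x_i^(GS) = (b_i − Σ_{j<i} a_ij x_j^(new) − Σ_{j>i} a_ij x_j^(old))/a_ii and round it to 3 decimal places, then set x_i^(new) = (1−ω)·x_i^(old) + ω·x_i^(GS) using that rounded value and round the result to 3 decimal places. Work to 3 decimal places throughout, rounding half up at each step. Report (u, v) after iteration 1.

Iteration 1:
  u: GS value = (11 - (1)·3.000) / (2) = 4.000;  u ← (1−ω)·3.000 + ω·4.000 = 3.590
  v: GS value = (11 - (3)·3.590) / (6) = 0.038;  v ← (1−ω)·3.000 + ω·0.038 = 1.252

(3.590, 1.252)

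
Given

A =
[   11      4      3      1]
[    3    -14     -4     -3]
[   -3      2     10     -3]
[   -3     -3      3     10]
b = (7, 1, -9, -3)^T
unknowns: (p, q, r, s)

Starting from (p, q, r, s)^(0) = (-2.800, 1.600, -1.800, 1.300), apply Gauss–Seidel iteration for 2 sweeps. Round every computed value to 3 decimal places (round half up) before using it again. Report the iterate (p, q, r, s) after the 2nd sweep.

Iteration 1:
  p = (7 - (4)·1.600 - (3)·-1.800 - (1)·1.300) / (11) = 0.427
  q = (1 - (3)·0.427 - (-4)·-1.800 - (-3)·1.300) / (-14) = 0.256
  r = (-9 - (-3)·0.427 - (2)·0.256 - (-3)·1.300) / (10) = -0.433
  s = (-3 - (-3)·0.427 - (-3)·0.256 - (3)·-0.433) / (10) = 0.035
Iteration 2:
  p = (7 - (4)·0.256 - (3)·-0.433 - (1)·0.035) / (11) = 0.658
  q = (1 - (3)·0.658 - (-4)·-0.433 - (-3)·0.035) / (-14) = 0.186
  r = (-9 - (-3)·0.658 - (2)·0.186 - (-3)·0.035) / (10) = -0.729
  s = (-3 - (-3)·0.658 - (-3)·0.186 - (3)·-0.729) / (10) = 0.172

(0.658, 0.186, -0.729, 0.172)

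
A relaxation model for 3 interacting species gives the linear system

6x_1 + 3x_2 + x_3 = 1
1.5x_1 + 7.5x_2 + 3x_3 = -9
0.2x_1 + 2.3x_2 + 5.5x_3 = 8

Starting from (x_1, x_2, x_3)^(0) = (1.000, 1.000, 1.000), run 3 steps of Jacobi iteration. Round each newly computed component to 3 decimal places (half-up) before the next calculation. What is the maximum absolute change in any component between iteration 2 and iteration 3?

Iteration 1:
  x_1 = (1 - (3)·1.000 - (1)·1.000) / (6) = -0.500
  x_2 = (-9 - (1.5)·1.000 - (3)·1.000) / (7.5) = -1.800
  x_3 = (8 - (0.2)·1.000 - (2.3)·1.000) / (5.5) = 1.000
Iteration 2:
  x_1 = (1 - (3)·-1.800 - (1)·1.000) / (6) = 0.900
  x_2 = (-9 - (1.5)·-0.500 - (3)·1.000) / (7.5) = -1.500
  x_3 = (8 - (0.2)·-0.500 - (2.3)·-1.800) / (5.5) = 2.225
Iteration 3:
  x_1 = (1 - (3)·-1.500 - (1)·2.225) / (6) = 0.546
  x_2 = (-9 - (1.5)·0.900 - (3)·2.225) / (7.5) = -2.270
  x_3 = (8 - (0.2)·0.900 - (2.3)·-1.500) / (5.5) = 2.049
Change: (-0.354, -0.770, -0.176) → max |·| = 0.770

0.770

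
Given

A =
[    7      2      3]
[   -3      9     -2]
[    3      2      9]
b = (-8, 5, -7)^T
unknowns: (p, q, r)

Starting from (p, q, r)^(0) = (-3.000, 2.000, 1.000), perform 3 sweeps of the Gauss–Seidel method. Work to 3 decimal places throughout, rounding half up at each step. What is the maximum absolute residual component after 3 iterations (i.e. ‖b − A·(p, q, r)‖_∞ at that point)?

0.173

Iteration 1:
  p = (-8 - (2)·2.000 - (3)·1.000) / (7) = -2.143
  q = (5 - (-3)·-2.143 - (-2)·1.000) / (9) = 0.063
  r = (-7 - (3)·-2.143 - (2)·0.063) / (9) = -0.077
Iteration 2:
  p = (-8 - (2)·0.063 - (3)·-0.077) / (7) = -1.128
  q = (5 - (-3)·-1.128 - (-2)·-0.077) / (9) = 0.162
  r = (-7 - (3)·-1.128 - (2)·0.162) / (9) = -0.438
Iteration 3:
  p = (-8 - (2)·0.162 - (3)·-0.438) / (7) = -1.001
  q = (5 - (-3)·-1.001 - (-2)·-0.438) / (9) = 0.125
  r = (-7 - (3)·-1.001 - (2)·0.125) / (9) = -0.472
Residual b − A·x = (0.173, -0.072, 0.001); ∞-norm = 0.173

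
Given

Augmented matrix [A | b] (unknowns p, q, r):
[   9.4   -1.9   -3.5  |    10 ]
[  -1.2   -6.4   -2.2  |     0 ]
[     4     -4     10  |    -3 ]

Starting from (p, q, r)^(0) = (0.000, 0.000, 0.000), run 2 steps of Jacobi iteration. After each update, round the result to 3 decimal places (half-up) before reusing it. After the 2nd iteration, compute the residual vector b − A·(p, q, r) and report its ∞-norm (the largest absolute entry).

1.672

Iteration 1:
  p = (10 - (-1.9)·0.000 - (-3.5)·0.000) / (9.4) = 1.064
  q = (0 - (-1.2)·0.000 - (-2.2)·0.000) / (-6.4) = 0.000
  r = (-3 - (4)·0.000 - (-4)·0.000) / (10) = -0.300
Iteration 2:
  p = (10 - (-1.9)·0.000 - (-3.5)·-0.300) / (9.4) = 0.952
  q = (0 - (-1.2)·1.064 - (-2.2)·-0.300) / (-6.4) = -0.096
  r = (-3 - (4)·1.064 - (-4)·0.000) / (10) = -0.726
Residual b − A·x = (-1.672, -1.069, 0.068); ∞-norm = 1.672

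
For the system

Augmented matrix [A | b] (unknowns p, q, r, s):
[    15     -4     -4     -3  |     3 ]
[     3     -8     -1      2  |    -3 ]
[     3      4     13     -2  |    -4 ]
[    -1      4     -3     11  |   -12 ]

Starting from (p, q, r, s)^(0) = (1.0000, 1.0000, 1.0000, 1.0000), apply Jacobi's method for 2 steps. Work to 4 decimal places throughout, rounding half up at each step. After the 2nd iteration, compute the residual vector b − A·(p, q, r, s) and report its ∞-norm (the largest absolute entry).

Iteration 1:
  p = (3 - (-4)·1.0000 - (-4)·1.0000 - (-3)·1.0000) / (15) = 0.9333
  q = (-3 - (3)·1.0000 - (-1)·1.0000 - (2)·1.0000) / (-8) = 0.8750
  r = (-4 - (3)·1.0000 - (4)·1.0000 - (-2)·1.0000) / (13) = -0.6923
  s = (-12 - (-1)·1.0000 - (4)·1.0000 - (-3)·1.0000) / (11) = -1.0909
Iteration 2:
  p = (3 - (-4)·0.8750 - (-4)·-0.6923 - (-3)·-1.0909) / (15) = 0.0305
  q = (-3 - (3)·0.9333 - (-1)·-0.6923 - (2)·-1.0909) / (-8) = 0.5388
  r = (-4 - (3)·0.9333 - (4)·0.8750 - (-2)·-1.0909) / (13) = -0.9601
  s = (-12 - (-1)·0.9333 - (4)·0.8750 - (-3)·-0.6923) / (11) = -1.5131
Residual b − A·x = (-3.6820, 3.2850, 3.2084, -0.3609); ∞-norm = 3.6820

3.6820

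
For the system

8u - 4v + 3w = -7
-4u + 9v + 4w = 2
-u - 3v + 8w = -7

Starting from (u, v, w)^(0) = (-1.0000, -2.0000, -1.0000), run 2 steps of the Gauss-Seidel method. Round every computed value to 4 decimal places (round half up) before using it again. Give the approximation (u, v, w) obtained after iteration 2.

(-0.4766, 0.4826, -0.7536)

Iteration 1:
  u = (-7 - (-4)·-2.0000 - (3)·-1.0000) / (8) = -1.5000
  v = (2 - (-4)·-1.5000 - (4)·-1.0000) / (9) = 0.0000
  w = (-7 - (-1)·-1.5000 - (-3)·0.0000) / (8) = -1.0625
Iteration 2:
  u = (-7 - (-4)·0.0000 - (3)·-1.0625) / (8) = -0.4766
  v = (2 - (-4)·-0.4766 - (4)·-1.0625) / (9) = 0.4826
  w = (-7 - (-1)·-0.4766 - (-3)·0.4826) / (8) = -0.7536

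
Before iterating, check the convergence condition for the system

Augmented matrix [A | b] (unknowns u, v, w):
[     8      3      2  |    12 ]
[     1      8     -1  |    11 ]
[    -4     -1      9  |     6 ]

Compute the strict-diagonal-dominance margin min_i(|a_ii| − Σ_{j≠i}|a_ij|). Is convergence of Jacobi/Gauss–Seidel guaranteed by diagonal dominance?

row 1: |8| − (3+2) = 3
row 2: |8| − (1+1) = 6
row 3: |9| − (4+1) = 4
minimum over rows = 3 → strictly diagonally dominant (convergence guaranteed)

3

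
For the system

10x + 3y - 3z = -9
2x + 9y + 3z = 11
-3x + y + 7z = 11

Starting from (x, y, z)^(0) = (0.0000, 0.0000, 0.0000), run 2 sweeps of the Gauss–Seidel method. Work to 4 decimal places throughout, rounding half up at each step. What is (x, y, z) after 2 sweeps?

Iteration 1:
  x = (-9 - (3)·0.0000 - (-3)·0.0000) / (10) = -0.9000
  y = (11 - (2)·-0.9000 - (3)·0.0000) / (9) = 1.4222
  z = (11 - (-3)·-0.9000 - (1)·1.4222) / (7) = 0.9825
Iteration 2:
  x = (-9 - (3)·1.4222 - (-3)·0.9825) / (10) = -1.0319
  y = (11 - (2)·-1.0319 - (3)·0.9825) / (9) = 1.1240
  z = (11 - (-3)·-1.0319 - (1)·1.1240) / (7) = 0.9686

(-1.0319, 1.1240, 0.9686)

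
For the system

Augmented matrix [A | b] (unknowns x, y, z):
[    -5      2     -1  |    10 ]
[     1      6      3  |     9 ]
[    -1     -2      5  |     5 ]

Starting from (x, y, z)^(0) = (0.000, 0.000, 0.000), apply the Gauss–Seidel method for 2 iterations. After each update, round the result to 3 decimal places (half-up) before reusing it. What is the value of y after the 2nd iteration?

Iteration 1:
  x = (10 - (2)·0.000 - (-1)·0.000) / (-5) = -2.000
  y = (9 - (1)·-2.000 - (3)·0.000) / (6) = 1.833
  z = (5 - (-1)·-2.000 - (-2)·1.833) / (5) = 1.333
Iteration 2:
  x = (10 - (2)·1.833 - (-1)·1.333) / (-5) = -1.533
  y = (9 - (1)·-1.533 - (3)·1.333) / (6) = 1.089
  z = (5 - (-1)·-1.533 - (-2)·1.089) / (5) = 1.129

1.089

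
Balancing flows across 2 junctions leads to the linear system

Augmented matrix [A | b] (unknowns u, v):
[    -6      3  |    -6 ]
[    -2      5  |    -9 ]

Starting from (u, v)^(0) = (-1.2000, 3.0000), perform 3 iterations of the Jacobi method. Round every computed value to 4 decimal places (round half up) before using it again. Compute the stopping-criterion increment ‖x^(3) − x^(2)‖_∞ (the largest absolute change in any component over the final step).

1.0560

Iteration 1:
  u = (-6 - (3)·3.0000) / (-6) = 2.5000
  v = (-9 - (-2)·-1.2000) / (5) = -2.2800
Iteration 2:
  u = (-6 - (3)·-2.2800) / (-6) = -0.1400
  v = (-9 - (-2)·2.5000) / (5) = -0.8000
Iteration 3:
  u = (-6 - (3)·-0.8000) / (-6) = 0.6000
  v = (-9 - (-2)·-0.1400) / (5) = -1.8560
Change: (0.7400, -1.0560) → max |·| = 1.0560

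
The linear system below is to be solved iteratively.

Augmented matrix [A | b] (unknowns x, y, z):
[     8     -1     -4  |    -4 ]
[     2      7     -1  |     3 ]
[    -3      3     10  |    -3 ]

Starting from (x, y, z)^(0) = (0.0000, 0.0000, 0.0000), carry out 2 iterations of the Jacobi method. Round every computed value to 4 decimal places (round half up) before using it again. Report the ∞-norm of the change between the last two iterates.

Iteration 1:
  x = (-4 - (-1)·0.0000 - (-4)·0.0000) / (8) = -0.5000
  y = (3 - (2)·0.0000 - (-1)·0.0000) / (7) = 0.4286
  z = (-3 - (-3)·0.0000 - (3)·0.0000) / (10) = -0.3000
Iteration 2:
  x = (-4 - (-1)·0.4286 - (-4)·-0.3000) / (8) = -0.5964
  y = (3 - (2)·-0.5000 - (-1)·-0.3000) / (7) = 0.5286
  z = (-3 - (-3)·-0.5000 - (3)·0.4286) / (10) = -0.5786
Change: (-0.0964, 0.1000, -0.2786) → max |·| = 0.2786

0.2786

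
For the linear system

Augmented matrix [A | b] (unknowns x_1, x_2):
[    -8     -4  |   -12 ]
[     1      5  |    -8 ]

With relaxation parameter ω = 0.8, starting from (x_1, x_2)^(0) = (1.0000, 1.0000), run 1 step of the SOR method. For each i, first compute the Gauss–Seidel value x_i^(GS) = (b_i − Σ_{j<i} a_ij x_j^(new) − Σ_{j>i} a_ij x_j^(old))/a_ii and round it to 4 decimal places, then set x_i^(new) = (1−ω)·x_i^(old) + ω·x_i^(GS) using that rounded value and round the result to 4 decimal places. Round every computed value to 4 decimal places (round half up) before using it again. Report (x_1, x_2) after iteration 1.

(1.0000, -1.2400)

Iteration 1:
  x_1: GS value = (-12 - (-4)·1.0000) / (-8) = 1.0000;  x_1 ← (1−ω)·1.0000 + ω·1.0000 = 1.0000
  x_2: GS value = (-8 - (1)·1.0000) / (5) = -1.8000;  x_2 ← (1−ω)·1.0000 + ω·-1.8000 = -1.2400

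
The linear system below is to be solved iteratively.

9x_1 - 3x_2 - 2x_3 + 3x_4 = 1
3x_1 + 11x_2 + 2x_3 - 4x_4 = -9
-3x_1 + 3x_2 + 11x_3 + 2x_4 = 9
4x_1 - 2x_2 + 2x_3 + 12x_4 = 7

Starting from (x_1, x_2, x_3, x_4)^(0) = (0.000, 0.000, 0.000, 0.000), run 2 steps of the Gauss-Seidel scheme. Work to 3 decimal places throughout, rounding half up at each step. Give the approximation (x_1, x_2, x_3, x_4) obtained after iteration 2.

Iteration 1:
  x_1 = (1 - (-3)·0.000 - (-2)·0.000 - (3)·0.000) / (9) = 0.111
  x_2 = (-9 - (3)·0.111 - (2)·0.000 - (-4)·0.000) / (11) = -0.848
  x_3 = (9 - (-3)·0.111 - (3)·-0.848 - (2)·0.000) / (11) = 1.080
  x_4 = (7 - (4)·0.111 - (-2)·-0.848 - (2)·1.080) / (12) = 0.225
Iteration 2:
  x_1 = (1 - (-3)·-0.848 - (-2)·1.080 - (3)·0.225) / (9) = -0.007
  x_2 = (-9 - (3)·-0.007 - (2)·1.080 - (-4)·0.225) / (11) = -0.931
  x_3 = (9 - (-3)·-0.007 - (3)·-0.931 - (2)·0.225) / (11) = 1.029
  x_4 = (7 - (4)·-0.007 - (-2)·-0.931 - (2)·1.029) / (12) = 0.259

(-0.007, -0.931, 1.029, 0.259)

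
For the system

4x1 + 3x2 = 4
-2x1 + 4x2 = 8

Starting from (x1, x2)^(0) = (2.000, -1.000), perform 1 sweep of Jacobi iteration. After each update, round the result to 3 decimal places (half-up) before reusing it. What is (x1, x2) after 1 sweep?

(1.750, 3.000)

Iteration 1:
  x1 = (4 - (3)·-1.000) / (4) = 1.750
  x2 = (8 - (-2)·2.000) / (4) = 3.000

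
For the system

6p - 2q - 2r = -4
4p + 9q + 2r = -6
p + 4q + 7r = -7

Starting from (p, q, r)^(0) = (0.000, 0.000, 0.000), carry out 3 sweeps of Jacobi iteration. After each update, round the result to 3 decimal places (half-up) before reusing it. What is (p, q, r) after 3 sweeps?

Iteration 1:
  p = (-4 - (-2)·0.000 - (-2)·0.000) / (6) = -0.667
  q = (-6 - (4)·0.000 - (2)·0.000) / (9) = -0.667
  r = (-7 - (1)·0.000 - (4)·0.000) / (7) = -1.000
Iteration 2:
  p = (-4 - (-2)·-0.667 - (-2)·-1.000) / (6) = -1.222
  q = (-6 - (4)·-0.667 - (2)·-1.000) / (9) = -0.148
  r = (-7 - (1)·-0.667 - (4)·-0.667) / (7) = -0.524
Iteration 3:
  p = (-4 - (-2)·-0.148 - (-2)·-0.524) / (6) = -0.891
  q = (-6 - (4)·-1.222 - (2)·-0.524) / (9) = -0.007
  r = (-7 - (1)·-1.222 - (4)·-0.148) / (7) = -0.741

(-0.891, -0.007, -0.741)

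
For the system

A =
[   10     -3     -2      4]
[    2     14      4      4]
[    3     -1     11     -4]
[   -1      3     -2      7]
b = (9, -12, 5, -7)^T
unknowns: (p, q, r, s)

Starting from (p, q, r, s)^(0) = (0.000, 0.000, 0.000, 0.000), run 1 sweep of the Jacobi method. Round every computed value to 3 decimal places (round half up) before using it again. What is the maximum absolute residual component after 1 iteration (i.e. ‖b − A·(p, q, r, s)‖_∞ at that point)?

Iteration 1:
  p = (9 - (-3)·0.000 - (-2)·0.000 - (4)·0.000) / (10) = 0.900
  q = (-12 - (2)·0.000 - (4)·0.000 - (4)·0.000) / (14) = -0.857
  r = (5 - (3)·0.000 - (-1)·0.000 - (-4)·0.000) / (11) = 0.455
  s = (-7 - (-1)·0.000 - (3)·0.000 - (-2)·0.000) / (7) = -1.000
Residual b − A·x = (2.339, 0.378, -7.562, 4.381); ∞-norm = 7.562

7.562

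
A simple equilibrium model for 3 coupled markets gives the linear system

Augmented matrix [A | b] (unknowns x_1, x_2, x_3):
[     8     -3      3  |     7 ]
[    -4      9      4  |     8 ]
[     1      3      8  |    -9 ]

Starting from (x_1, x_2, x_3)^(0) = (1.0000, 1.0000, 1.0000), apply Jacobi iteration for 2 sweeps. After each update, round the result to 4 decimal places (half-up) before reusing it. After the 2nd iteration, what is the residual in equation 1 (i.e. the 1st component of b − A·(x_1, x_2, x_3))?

Iteration 1:
  x_1 = (7 - (-3)·1.0000 - (3)·1.0000) / (8) = 0.8750
  x_2 = (8 - (-4)·1.0000 - (4)·1.0000) / (9) = 0.8889
  x_3 = (-9 - (1)·1.0000 - (3)·1.0000) / (8) = -1.6250
Iteration 2:
  x_1 = (7 - (-3)·0.8889 - (3)·-1.6250) / (8) = 1.8177
  x_2 = (8 - (-4)·0.8750 - (4)·-1.6250) / (9) = 2.0000
  x_3 = (-9 - (1)·0.8750 - (3)·0.8889) / (8) = -1.5677
Residual b − A·x = (3.1615, 3.5416, -4.2761)

3.1615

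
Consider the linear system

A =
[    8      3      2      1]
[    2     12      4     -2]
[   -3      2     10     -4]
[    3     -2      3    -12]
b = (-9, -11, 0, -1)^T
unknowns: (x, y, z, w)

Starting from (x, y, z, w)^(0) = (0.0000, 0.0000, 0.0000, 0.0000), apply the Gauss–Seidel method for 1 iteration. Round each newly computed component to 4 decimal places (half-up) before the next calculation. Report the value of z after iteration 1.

-0.1917

Iteration 1:
  x = (-9 - (3)·0.0000 - (2)·0.0000 - (1)·0.0000) / (8) = -1.1250
  y = (-11 - (2)·-1.1250 - (4)·0.0000 - (-2)·0.0000) / (12) = -0.7292
  z = (0 - (-3)·-1.1250 - (2)·-0.7292 - (-4)·0.0000) / (10) = -0.1917
  w = (-1 - (3)·-1.1250 - (-2)·-0.7292 - (3)·-0.1917) / (-12) = -0.1243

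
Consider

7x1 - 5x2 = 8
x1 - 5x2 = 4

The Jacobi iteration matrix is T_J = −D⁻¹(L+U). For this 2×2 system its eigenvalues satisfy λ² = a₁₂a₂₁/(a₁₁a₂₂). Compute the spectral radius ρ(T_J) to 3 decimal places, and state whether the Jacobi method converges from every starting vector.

0.378

a₁₂a₂₁/(a₁₁a₂₂) = (-5)·(1) / ((7)·(-5)) = 0.142857
ρ = √|0.142857| = √0.142857 = 0.378
ρ < 1, so Jacobi converges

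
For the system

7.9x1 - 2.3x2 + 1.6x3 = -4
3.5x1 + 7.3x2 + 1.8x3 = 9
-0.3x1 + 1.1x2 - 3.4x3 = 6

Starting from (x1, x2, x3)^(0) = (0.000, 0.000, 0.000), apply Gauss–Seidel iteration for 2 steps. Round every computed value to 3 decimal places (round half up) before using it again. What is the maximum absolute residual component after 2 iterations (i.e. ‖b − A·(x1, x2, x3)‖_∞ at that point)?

Iteration 1:
  x1 = (-4 - (-2.3)·0.000 - (1.6)·0.000) / (7.9) = -0.506
  x2 = (9 - (3.5)·-0.506 - (1.8)·0.000) / (7.3) = 1.475
  x3 = (6 - (-0.3)·-0.506 - (1.1)·1.475) / (-3.4) = -1.243
Iteration 2:
  x1 = (-4 - (-2.3)·1.475 - (1.6)·-1.243) / (7.9) = 0.175
  x2 = (9 - (3.5)·0.175 - (1.8)·-1.243) / (7.3) = 1.455
  x3 = (6 - (-0.3)·0.175 - (1.1)·1.455) / (-3.4) = -1.309
Residual b − A·x = (0.058, 0.122, 0.001); ∞-norm = 0.122

0.122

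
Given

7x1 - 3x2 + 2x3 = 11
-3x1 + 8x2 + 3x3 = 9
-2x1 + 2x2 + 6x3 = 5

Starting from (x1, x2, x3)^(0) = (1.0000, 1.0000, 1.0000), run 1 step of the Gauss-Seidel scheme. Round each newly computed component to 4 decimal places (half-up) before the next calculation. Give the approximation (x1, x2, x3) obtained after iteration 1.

Iteration 1:
  x1 = (11 - (-3)·1.0000 - (2)·1.0000) / (7) = 1.7143
  x2 = (9 - (-3)·1.7143 - (3)·1.0000) / (8) = 1.3929
  x3 = (5 - (-2)·1.7143 - (2)·1.3929) / (6) = 0.9405

(1.7143, 1.3929, 0.9405)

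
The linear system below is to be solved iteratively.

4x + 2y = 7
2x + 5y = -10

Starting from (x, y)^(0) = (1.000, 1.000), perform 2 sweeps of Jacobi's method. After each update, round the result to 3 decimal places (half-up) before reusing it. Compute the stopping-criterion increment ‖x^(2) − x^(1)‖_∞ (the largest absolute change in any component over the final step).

1.700

Iteration 1:
  x = (7 - (2)·1.000) / (4) = 1.250
  y = (-10 - (2)·1.000) / (5) = -2.400
Iteration 2:
  x = (7 - (2)·-2.400) / (4) = 2.950
  y = (-10 - (2)·1.250) / (5) = -2.500
Change: (1.700, -0.100) → max |·| = 1.700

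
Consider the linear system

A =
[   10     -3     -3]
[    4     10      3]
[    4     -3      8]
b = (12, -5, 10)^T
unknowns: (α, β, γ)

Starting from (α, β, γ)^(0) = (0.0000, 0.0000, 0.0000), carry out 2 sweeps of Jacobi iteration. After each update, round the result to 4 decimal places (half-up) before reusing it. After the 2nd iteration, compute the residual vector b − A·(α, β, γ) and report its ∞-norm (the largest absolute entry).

4.9275

Iteration 1:
  α = (12 - (-3)·0.0000 - (-3)·0.0000) / (10) = 1.2000
  β = (-5 - (4)·0.0000 - (3)·0.0000) / (10) = -0.5000
  γ = (10 - (4)·0.0000 - (-3)·0.0000) / (8) = 1.2500
Iteration 2:
  α = (12 - (-3)·-0.5000 - (-3)·1.2500) / (10) = 1.4250
  β = (-5 - (4)·1.2000 - (3)·1.2500) / (10) = -1.3550
  γ = (10 - (4)·1.2000 - (-3)·-0.5000) / (8) = 0.4625
Residual b − A·x = (-4.9275, 1.4625, -3.4650); ∞-norm = 4.9275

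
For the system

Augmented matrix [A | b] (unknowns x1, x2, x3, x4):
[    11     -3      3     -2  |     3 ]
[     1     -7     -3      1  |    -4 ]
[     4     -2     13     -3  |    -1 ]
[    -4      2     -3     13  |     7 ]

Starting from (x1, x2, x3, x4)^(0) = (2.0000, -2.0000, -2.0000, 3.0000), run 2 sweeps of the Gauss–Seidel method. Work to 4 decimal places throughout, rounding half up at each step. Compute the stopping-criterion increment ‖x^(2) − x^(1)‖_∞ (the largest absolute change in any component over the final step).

Iteration 1:
  x1 = (3 - (-3)·-2.0000 - (3)·-2.0000 - (-2)·3.0000) / (11) = 0.8182
  x2 = (-4 - (1)·0.8182 - (-3)·-2.0000 - (1)·3.0000) / (-7) = 1.9740
  x3 = (-1 - (4)·0.8182 - (-2)·1.9740 - (-3)·3.0000) / (13) = 0.6673
  x4 = (7 - (-4)·0.8182 - (2)·1.9740 - (-3)·0.6673) / (13) = 0.6405
Iteration 2:
  x1 = (3 - (-3)·1.9740 - (3)·0.6673 - (-2)·0.6405) / (11) = 0.7456
  x2 = (-4 - (1)·0.7456 - (-3)·0.6673 - (1)·0.6405) / (-7) = 0.4835
  x3 = (-1 - (4)·0.7456 - (-2)·0.4835 - (-3)·0.6405) / (13) = -0.0841
  x4 = (7 - (-4)·0.7456 - (2)·0.4835 - (-3)·-0.0841) / (13) = 0.6741
Change: (-0.0726, -1.4905, -0.7514, 0.0336) → max |·| = 1.4905

1.4905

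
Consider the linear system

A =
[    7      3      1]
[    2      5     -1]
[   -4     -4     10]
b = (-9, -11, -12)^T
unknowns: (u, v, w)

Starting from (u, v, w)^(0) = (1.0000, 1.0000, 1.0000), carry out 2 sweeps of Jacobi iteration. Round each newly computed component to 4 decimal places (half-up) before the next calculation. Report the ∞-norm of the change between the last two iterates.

Iteration 1:
  u = (-9 - (3)·1.0000 - (1)·1.0000) / (7) = -1.8571
  v = (-11 - (2)·1.0000 - (-1)·1.0000) / (5) = -2.4000
  w = (-12 - (-4)·1.0000 - (-4)·1.0000) / (10) = -0.4000
Iteration 2:
  u = (-9 - (3)·-2.4000 - (1)·-0.4000) / (7) = -0.2000
  v = (-11 - (2)·-1.8571 - (-1)·-0.4000) / (5) = -1.5372
  w = (-12 - (-4)·-1.8571 - (-4)·-2.4000) / (10) = -2.9028
Change: (1.6571, 0.8628, -2.5028) → max |·| = 2.5028

2.5028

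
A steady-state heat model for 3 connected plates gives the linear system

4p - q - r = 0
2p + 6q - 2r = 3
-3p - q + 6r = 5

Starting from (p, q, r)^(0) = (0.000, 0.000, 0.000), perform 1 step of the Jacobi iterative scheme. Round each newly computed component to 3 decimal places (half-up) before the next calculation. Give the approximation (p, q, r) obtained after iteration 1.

Iteration 1:
  p = (0 - (-1)·0.000 - (-1)·0.000) / (4) = 0.000
  q = (3 - (2)·0.000 - (-2)·0.000) / (6) = 0.500
  r = (5 - (-3)·0.000 - (-1)·0.000) / (6) = 0.833

(0.000, 0.500, 0.833)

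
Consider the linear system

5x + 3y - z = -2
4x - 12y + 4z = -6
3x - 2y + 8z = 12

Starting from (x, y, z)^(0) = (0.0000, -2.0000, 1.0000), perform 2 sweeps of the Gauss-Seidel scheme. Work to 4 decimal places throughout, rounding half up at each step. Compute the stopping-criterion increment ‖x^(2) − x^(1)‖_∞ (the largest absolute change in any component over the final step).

Iteration 1:
  x = (-2 - (3)·-2.0000 - (-1)·1.0000) / (5) = 1.0000
  y = (-6 - (4)·1.0000 - (4)·1.0000) / (-12) = 1.1667
  z = (12 - (3)·1.0000 - (-2)·1.1667) / (8) = 1.4167
Iteration 2:
  x = (-2 - (3)·1.1667 - (-1)·1.4167) / (5) = -0.8167
  y = (-6 - (4)·-0.8167 - (4)·1.4167) / (-12) = 0.7000
  z = (12 - (3)·-0.8167 - (-2)·0.7000) / (8) = 1.9813
Change: (-1.8167, -0.4667, 0.5646) → max |·| = 1.8167

1.8167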